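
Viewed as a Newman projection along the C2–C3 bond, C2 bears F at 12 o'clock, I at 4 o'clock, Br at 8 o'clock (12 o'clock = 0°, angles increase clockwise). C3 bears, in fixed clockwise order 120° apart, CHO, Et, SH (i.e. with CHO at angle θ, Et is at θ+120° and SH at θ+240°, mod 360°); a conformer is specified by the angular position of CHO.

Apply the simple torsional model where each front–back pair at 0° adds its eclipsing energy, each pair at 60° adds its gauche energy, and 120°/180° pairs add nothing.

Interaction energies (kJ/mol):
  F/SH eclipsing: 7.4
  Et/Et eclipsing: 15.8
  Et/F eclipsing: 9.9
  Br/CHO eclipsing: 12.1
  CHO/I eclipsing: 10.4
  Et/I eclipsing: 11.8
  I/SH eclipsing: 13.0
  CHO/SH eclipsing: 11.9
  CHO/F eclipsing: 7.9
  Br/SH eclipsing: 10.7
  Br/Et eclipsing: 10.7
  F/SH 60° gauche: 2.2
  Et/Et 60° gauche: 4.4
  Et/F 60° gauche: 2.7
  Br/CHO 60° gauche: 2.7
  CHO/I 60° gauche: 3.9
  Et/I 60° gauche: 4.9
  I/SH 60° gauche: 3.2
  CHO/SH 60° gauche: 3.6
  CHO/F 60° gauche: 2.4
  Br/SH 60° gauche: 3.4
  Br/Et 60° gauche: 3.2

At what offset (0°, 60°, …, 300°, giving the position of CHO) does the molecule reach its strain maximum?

CHO at 0° is eclipsed. F at 0° is eclipsed with CHO at 0° (7.9); I at 120° is eclipsed with Et at 120° (11.8); Br at 240° is eclipsed with SH at 240° (10.7). Total 30.4 kJ/mol.
CHO at 60° is staggered. F at 0° is gauche with CHO at 60° (2.4); F at 0° is gauche with SH at 300° (2.2); I at 120° is gauche with CHO at 60° (3.9); I at 120° is gauche with Et at 180° (4.9); Br at 240° is gauche with Et at 180° (3.2); Br at 240° is gauche with SH at 300° (3.4). Total 20.0 kJ/mol.
CHO at 120° is eclipsed. F at 0° is eclipsed with SH at 0° (7.4); I at 120° is eclipsed with CHO at 120° (10.4); Br at 240° is eclipsed with Et at 240° (10.7). Total 28.5 kJ/mol.
CHO at 180° is staggered. F at 0° is gauche with Et at 300° (2.7); F at 0° is gauche with SH at 60° (2.2); I at 120° is gauche with CHO at 180° (3.9); I at 120° is gauche with SH at 60° (3.2); Br at 240° is gauche with CHO at 180° (2.7); Br at 240° is gauche with Et at 300° (3.2). Total 17.9 kJ/mol.
CHO at 240° is eclipsed. F at 0° is eclipsed with Et at 0° (9.9); I at 120° is eclipsed with SH at 120° (13.0); Br at 240° is eclipsed with CHO at 240° (12.1). Total 35.0 kJ/mol.
CHO at 300° is staggered. F at 0° is gauche with CHO at 300° (2.4); F at 0° is gauche with Et at 60° (2.7); I at 120° is gauche with Et at 60° (4.9); I at 120° is gauche with SH at 180° (3.2); Br at 240° is gauche with CHO at 300° (2.7); Br at 240° is gauche with SH at 180° (3.4). Total 19.3 kJ/mol.
The maximum (35.0 kJ/mol) occurs with CHO at 240°.

240°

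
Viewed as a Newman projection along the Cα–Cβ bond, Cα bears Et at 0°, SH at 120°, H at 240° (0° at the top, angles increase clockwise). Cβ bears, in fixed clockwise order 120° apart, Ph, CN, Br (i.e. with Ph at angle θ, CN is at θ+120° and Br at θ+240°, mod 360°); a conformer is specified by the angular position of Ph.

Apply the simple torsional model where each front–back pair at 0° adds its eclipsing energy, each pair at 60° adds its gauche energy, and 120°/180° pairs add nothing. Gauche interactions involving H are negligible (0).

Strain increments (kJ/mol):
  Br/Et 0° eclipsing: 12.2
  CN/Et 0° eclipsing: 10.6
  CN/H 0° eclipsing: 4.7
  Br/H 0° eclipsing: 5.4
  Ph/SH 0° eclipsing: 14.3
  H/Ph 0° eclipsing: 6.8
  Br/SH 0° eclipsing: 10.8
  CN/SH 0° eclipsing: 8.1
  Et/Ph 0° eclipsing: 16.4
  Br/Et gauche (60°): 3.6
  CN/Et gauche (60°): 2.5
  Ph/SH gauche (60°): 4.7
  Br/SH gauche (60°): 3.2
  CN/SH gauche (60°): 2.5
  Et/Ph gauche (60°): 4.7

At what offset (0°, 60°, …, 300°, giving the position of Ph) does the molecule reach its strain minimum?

Ph at 0° (eclipsed): Et–Ph eclipsed, SH–CN eclipsed, H–Br eclipsed; 16.4 + 8.1 + 5.4 = 29.9 kJ/mol.
Ph at 60° (staggered): Et–Ph gauche, Et–Br gauche, SH–Ph gauche, SH–CN gauche; 4.7 + 3.6 + 4.7 + 2.5 = 15.5 kJ/mol.
Ph at 120° (eclipsed): Et–Br eclipsed, SH–Ph eclipsed, H–CN eclipsed; 12.2 + 14.3 + 4.7 = 31.2 kJ/mol.
Ph at 180° (staggered): Et–CN gauche, Et–Br gauche, SH–Ph gauche, SH–Br gauche; 2.5 + 3.6 + 4.7 + 3.2 = 14.0 kJ/mol.
Ph at 240° (eclipsed): Et–CN eclipsed, SH–Br eclipsed, H–Ph eclipsed; 10.6 + 10.8 + 6.8 = 28.2 kJ/mol.
Ph at 300° (staggered): Et–Ph gauche, Et–CN gauche, SH–CN gauche, SH–Br gauche; 4.7 + 2.5 + 2.5 + 3.2 = 12.9 kJ/mol.
The minimum (12.9 kJ/mol) occurs with Ph at 300°.

300°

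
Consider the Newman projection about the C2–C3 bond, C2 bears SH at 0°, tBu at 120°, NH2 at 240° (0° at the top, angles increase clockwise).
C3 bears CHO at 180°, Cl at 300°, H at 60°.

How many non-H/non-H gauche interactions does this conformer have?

Non-H gauche pairs: SH(0°)/Cl(300°); tBu(120°)/CHO(180°); NH2(240°)/CHO(180°); NH2(240°)/Cl(300°) — 4 interactions.

4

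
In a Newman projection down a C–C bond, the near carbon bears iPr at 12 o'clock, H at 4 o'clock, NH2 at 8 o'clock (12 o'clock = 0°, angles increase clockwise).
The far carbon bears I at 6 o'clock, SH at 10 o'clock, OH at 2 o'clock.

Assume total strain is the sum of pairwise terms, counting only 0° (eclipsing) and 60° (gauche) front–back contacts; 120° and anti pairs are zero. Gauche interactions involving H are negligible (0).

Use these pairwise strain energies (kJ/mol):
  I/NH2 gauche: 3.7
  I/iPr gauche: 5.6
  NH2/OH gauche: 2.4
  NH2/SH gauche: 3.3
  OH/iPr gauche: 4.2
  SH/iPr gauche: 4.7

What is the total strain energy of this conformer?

This conformer (staggered): iPr–SH gauche, iPr–OH gauche, NH2–I gauche, NH2–SH gauche; 4.7 + 4.2 + 3.7 + 3.3 = 15.9 kJ/mol.

15.9 kJ/mol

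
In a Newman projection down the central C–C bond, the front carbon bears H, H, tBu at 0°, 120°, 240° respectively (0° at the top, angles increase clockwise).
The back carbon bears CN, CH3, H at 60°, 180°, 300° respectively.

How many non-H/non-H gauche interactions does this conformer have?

Non-H gauche pairs: tBu(240°)/CH3(180°) — 1 interaction.

1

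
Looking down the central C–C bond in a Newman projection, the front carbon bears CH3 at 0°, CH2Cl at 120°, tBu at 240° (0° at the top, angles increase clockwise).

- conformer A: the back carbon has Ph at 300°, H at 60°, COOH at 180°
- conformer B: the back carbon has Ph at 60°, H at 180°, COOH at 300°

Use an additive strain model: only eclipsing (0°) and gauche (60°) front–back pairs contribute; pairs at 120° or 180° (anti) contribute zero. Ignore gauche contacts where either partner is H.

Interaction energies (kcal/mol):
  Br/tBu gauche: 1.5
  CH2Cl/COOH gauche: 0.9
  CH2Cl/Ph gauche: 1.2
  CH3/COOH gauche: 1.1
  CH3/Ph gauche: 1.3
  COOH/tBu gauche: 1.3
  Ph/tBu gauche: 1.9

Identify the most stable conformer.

B

A (staggered): CH3(0°)/Ph(300°) gauche 1.3; CH2Cl(120°)/COOH(180°) gauche 0.9; tBu(240°)/Ph(300°) gauche 1.9; tBu(240°)/COOH(180°) gauche 1.3 → 5.4 kcal/mol.
B (staggered): CH3(0°)/Ph(60°) gauche 1.3; CH3(0°)/COOH(300°) gauche 1.1; CH2Cl(120°)/Ph(60°) gauche 1.2; tBu(240°)/COOH(300°) gauche 1.3 → 4.9 kcal/mol.
B has the lowest total (4.9 kcal/mol).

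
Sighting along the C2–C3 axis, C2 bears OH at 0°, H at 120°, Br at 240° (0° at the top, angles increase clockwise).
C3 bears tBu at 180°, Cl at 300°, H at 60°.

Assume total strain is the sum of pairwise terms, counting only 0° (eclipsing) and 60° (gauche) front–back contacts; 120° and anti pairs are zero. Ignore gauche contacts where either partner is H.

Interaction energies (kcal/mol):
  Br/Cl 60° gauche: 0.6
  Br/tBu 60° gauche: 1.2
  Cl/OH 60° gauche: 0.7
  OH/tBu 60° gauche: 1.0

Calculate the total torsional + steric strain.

2.5 kcal/mol

This conformer (staggered): OH(0°)/Cl(300°) gauche 0.7; Br(240°)/tBu(180°) gauche 1.2; Br(240°)/Cl(300°) gauche 0.6 → 2.5 kcal/mol.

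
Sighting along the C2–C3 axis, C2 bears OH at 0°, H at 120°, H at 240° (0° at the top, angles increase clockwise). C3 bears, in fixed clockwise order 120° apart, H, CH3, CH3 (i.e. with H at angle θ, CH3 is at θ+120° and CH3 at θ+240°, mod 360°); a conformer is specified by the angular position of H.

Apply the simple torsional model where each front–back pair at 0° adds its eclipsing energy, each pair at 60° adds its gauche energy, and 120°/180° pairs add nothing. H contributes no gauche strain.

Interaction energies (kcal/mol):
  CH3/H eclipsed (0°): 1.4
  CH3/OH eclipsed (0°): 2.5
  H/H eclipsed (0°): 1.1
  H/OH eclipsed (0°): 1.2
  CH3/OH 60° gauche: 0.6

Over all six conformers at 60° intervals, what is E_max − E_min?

4.4 kcal/mol

H at 0° is eclipsed. OH at 0° is eclipsed with H at 0° (1.2); H at 120° is eclipsed with CH3 at 120° (1.4); H at 240° is eclipsed with CH3 at 240° (1.4). Total 4.0 kcal/mol.
H at 60° is staggered. OH at 0° is gauche with CH3 at 300° (0.6). Total 0.6 kcal/mol.
H at 120° is eclipsed. OH at 0° is eclipsed with CH3 at 0° (2.5); H at 120° is eclipsed with H at 120° (1.1); H at 240° is eclipsed with CH3 at 240° (1.4). Total 5.0 kcal/mol.
H at 180° is staggered. OH at 0° is gauche with CH3 at 300° (0.6); OH at 0° is gauche with CH3 at 60° (0.6). Total 1.2 kcal/mol.
H at 240° is eclipsed. OH at 0° is eclipsed with CH3 at 0° (2.5); H at 120° is eclipsed with CH3 at 120° (1.4); H at 240° is eclipsed with H at 240° (1.1). Total 5.0 kcal/mol.
H at 300° is staggered. OH at 0° is gauche with CH3 at 60° (0.6). Total 0.6 kcal/mol.
Max at 120° (5.0 kcal/mol), min at 60° (0.6 kcal/mol); barrier = 4.4 kcal/mol.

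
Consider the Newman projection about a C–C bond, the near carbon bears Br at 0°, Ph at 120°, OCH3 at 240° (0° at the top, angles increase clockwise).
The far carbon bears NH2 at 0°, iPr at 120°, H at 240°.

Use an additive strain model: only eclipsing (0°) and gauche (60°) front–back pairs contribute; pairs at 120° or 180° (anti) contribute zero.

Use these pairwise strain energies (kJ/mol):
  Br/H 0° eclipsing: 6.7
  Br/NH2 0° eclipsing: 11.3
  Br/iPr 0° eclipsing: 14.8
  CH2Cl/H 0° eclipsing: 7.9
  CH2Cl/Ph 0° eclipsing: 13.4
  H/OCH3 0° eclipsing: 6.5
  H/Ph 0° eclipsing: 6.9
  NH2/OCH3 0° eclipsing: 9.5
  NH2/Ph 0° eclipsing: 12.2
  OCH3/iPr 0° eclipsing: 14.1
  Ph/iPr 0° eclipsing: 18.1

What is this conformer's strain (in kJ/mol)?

35.9 kJ/mol

This conformer is eclipsed. Br at 0° is eclipsed with NH2 at 0° (11.3); Ph at 120° is eclipsed with iPr at 120° (18.1); OCH3 at 240° is eclipsed with H at 240° (6.5). Total 35.9 kJ/mol.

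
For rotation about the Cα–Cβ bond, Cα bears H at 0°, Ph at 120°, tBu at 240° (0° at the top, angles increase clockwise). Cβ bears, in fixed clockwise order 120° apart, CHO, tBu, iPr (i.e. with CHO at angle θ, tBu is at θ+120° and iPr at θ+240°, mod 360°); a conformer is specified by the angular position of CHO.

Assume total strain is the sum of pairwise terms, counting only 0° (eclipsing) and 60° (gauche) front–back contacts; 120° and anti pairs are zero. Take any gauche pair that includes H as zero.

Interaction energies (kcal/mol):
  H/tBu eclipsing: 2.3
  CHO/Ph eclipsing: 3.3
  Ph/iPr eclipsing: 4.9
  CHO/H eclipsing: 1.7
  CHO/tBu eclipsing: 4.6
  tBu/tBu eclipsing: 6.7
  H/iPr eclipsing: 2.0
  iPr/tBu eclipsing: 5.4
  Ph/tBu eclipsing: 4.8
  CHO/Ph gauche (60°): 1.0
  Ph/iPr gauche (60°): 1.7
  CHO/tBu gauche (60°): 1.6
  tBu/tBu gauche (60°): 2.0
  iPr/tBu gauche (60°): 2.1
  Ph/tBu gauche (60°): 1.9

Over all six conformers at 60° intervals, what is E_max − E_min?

5.7 kcal/mol

CHO at 0° (eclipsed): H–CHO eclipsed, Ph–tBu eclipsed, tBu–iPr eclipsed; 1.7 + 4.8 + 5.4 = 11.9 kcal/mol.
CHO at 60° (staggered): Ph–CHO gauche, Ph–tBu gauche, tBu–tBu gauche, tBu–iPr gauche; 1.0 + 1.9 + 2.0 + 2.1 = 7.0 kcal/mol.
CHO at 120° (eclipsed): H–iPr eclipsed, Ph–CHO eclipsed, tBu–tBu eclipsed; 2.0 + 3.3 + 6.7 = 12.0 kcal/mol.
CHO at 180° (staggered): Ph–CHO gauche, Ph–iPr gauche, tBu–CHO gauche, tBu–tBu gauche; 1.0 + 1.7 + 1.6 + 2.0 = 6.3 kcal/mol.
CHO at 240° (eclipsed): H–tBu eclipsed, Ph–iPr eclipsed, tBu–CHO eclipsed; 2.3 + 4.9 + 4.6 = 11.8 kcal/mol.
CHO at 300° (staggered): Ph–tBu gauche, Ph–iPr gauche, tBu–CHO gauche, tBu–iPr gauche; 1.9 + 1.7 + 1.6 + 2.1 = 7.3 kcal/mol.
Max at 120° (12.0 kcal/mol), min at 180° (6.3 kcal/mol); barrier = 5.7 kcal/mol.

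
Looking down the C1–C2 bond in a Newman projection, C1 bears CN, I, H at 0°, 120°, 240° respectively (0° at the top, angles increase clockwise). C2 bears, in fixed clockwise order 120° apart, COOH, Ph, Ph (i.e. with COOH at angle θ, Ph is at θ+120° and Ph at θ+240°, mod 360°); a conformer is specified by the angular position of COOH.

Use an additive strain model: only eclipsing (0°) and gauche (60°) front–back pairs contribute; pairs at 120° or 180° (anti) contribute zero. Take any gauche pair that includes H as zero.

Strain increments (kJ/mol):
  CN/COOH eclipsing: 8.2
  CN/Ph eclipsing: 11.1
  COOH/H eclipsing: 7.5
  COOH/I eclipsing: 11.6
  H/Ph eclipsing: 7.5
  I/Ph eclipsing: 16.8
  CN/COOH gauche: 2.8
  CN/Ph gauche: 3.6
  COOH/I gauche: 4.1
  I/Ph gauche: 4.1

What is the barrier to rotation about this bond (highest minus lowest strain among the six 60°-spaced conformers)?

20.8 kJ/mol

COOH at 0° (eclipsed): CN(0°)/COOH(0°) eclipsed 8.2; I(120°)/Ph(120°) eclipsed 16.8; H(240°)/Ph(240°) eclipsed 7.5 → 32.5 kJ/mol.
COOH at 60° (staggered): CN(0°)/COOH(60°) gauche 2.8; CN(0°)/Ph(300°) gauche 3.6; I(120°)/COOH(60°) gauche 4.1; I(120°)/Ph(180°) gauche 4.1 → 14.6 kJ/mol.
COOH at 120° (eclipsed): CN(0°)/Ph(0°) eclipsed 11.1; I(120°)/COOH(120°) eclipsed 11.6; H(240°)/Ph(240°) eclipsed 7.5 → 30.2 kJ/mol.
COOH at 180° (staggered): CN(0°)/Ph(300°) gauche 3.6; CN(0°)/Ph(60°) gauche 3.6; I(120°)/COOH(180°) gauche 4.1; I(120°)/Ph(60°) gauche 4.1 → 15.4 kJ/mol.
COOH at 240° (eclipsed): CN(0°)/Ph(0°) eclipsed 11.1; I(120°)/Ph(120°) eclipsed 16.8; H(240°)/COOH(240°) eclipsed 7.5 → 35.4 kJ/mol.
COOH at 300° (staggered): CN(0°)/COOH(300°) gauche 2.8; CN(0°)/Ph(60°) gauche 3.6; I(120°)/Ph(60°) gauche 4.1; I(120°)/Ph(180°) gauche 4.1 → 14.6 kJ/mol.
Max at 240° (35.4 kJ/mol), min at 60° (14.6 kJ/mol); barrier = 20.8 kJ/mol.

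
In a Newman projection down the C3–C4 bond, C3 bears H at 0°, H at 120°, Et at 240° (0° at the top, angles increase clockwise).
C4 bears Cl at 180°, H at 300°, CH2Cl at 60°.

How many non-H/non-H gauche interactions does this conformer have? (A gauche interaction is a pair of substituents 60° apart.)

Non-H gauche pairs: Et(240°)/Cl(180°) — 1 interaction.

1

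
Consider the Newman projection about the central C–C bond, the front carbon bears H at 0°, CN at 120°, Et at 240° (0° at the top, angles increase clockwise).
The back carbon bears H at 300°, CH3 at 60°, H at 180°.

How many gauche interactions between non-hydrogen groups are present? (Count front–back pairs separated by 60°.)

1

Non-H gauche pairs: CN(120°)/CH3(60°) — 1 interaction.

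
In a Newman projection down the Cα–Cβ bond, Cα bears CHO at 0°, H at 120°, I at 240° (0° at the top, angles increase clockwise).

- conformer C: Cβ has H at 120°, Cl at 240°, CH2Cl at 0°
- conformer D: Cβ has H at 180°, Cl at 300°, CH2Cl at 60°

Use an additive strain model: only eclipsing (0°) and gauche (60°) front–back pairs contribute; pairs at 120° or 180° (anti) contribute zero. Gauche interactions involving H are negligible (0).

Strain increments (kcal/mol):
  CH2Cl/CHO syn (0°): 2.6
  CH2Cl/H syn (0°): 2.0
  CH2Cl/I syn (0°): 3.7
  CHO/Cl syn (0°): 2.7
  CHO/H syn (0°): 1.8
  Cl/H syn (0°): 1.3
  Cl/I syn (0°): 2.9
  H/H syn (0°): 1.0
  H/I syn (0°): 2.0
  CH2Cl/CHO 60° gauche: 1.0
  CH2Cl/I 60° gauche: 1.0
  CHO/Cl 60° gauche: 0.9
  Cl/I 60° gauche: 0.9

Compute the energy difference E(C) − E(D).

C (eclipsed): CHO–CH2Cl eclipsed, H–H eclipsed, I–Cl eclipsed; 2.6 + 1.0 + 2.9 = 6.5 kcal/mol.
D (staggered): CHO–Cl gauche, CHO–CH2Cl gauche, I–Cl gauche; 0.9 + 1.0 + 0.9 = 2.8 kcal/mol.
E(C) − E(D) = 6.5 − 2.8 = +3.7 kcal/mol.

+3.7 kcal/mol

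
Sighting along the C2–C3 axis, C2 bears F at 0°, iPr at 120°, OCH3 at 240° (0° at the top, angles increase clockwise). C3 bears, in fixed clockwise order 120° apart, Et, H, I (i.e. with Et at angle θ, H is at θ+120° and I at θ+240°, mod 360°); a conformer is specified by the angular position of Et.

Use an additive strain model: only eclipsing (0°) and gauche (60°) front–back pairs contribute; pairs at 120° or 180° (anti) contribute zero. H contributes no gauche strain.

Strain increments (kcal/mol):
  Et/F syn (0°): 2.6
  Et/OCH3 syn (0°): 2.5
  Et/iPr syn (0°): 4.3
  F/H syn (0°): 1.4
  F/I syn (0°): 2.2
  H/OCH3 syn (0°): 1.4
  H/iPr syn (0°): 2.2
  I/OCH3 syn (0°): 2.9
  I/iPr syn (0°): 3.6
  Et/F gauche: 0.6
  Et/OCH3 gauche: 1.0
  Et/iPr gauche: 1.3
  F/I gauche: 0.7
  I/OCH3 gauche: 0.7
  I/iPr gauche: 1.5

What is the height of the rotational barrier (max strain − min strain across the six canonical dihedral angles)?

4.6 kcal/mol

Et at 0° (eclipsed): F(0°)/Et(0°) eclipsed 2.6; iPr(120°)/H(120°) eclipsed 2.2; OCH3(240°)/I(240°) eclipsed 2.9 → 7.7 kcal/mol.
Et at 60° (staggered): F(0°)/Et(60°) gauche 0.6; F(0°)/I(300°) gauche 0.7; iPr(120°)/Et(60°) gauche 1.3; OCH3(240°)/I(300°) gauche 0.7 → 3.3 kcal/mol.
Et at 120° (eclipsed): F(0°)/I(0°) eclipsed 2.2; iPr(120°)/Et(120°) eclipsed 4.3; OCH3(240°)/H(240°) eclipsed 1.4 → 7.9 kcal/mol.
Et at 180° (staggered): F(0°)/I(60°) gauche 0.7; iPr(120°)/Et(180°) gauche 1.3; iPr(120°)/I(60°) gauche 1.5; OCH3(240°)/Et(180°) gauche 1.0 → 4.5 kcal/mol.
Et at 240° (eclipsed): F(0°)/H(0°) eclipsed 1.4; iPr(120°)/I(120°) eclipsed 3.6; OCH3(240°)/Et(240°) eclipsed 2.5 → 7.5 kcal/mol.
Et at 300° (staggered): F(0°)/Et(300°) gauche 0.6; iPr(120°)/I(180°) gauche 1.5; OCH3(240°)/Et(300°) gauche 1.0; OCH3(240°)/I(180°) gauche 0.7 → 3.8 kcal/mol.
Max at 120° (7.9 kcal/mol), min at 60° (3.3 kcal/mol); barrier = 4.6 kcal/mol.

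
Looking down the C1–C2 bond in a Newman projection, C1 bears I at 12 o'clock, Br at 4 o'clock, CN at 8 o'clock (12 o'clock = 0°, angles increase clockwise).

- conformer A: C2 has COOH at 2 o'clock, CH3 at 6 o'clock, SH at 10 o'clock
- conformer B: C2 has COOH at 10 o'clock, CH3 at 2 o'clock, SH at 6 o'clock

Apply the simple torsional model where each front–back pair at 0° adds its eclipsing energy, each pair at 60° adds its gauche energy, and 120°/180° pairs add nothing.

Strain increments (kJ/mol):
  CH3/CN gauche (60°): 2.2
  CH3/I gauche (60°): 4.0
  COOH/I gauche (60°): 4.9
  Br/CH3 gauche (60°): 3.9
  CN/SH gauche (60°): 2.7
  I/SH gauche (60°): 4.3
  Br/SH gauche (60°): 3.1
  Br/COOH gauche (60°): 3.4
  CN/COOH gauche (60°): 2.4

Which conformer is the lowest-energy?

A (staggered): I(0°)/COOH(60°) gauche 4.9; I(0°)/SH(300°) gauche 4.3; Br(120°)/COOH(60°) gauche 3.4; Br(120°)/CH3(180°) gauche 3.9; CN(240°)/CH3(180°) gauche 2.2; CN(240°)/SH(300°) gauche 2.7 → 21.4 kJ/mol.
B (staggered): I(0°)/COOH(300°) gauche 4.9; I(0°)/CH3(60°) gauche 4.0; Br(120°)/CH3(60°) gauche 3.9; Br(120°)/SH(180°) gauche 3.1; CN(240°)/COOH(300°) gauche 2.4; CN(240°)/SH(180°) gauche 2.7 → 21.0 kJ/mol.
B has the lowest total (21.0 kJ/mol).

B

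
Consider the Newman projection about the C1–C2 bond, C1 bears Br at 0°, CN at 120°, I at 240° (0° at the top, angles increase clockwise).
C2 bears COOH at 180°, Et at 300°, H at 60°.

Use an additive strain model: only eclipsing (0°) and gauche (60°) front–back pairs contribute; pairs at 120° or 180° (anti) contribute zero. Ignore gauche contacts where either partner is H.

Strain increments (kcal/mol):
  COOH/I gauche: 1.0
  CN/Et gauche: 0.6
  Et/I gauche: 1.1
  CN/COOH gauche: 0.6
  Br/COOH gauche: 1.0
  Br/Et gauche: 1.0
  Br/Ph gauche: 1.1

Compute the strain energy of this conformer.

This conformer (staggered): Br(0°)/Et(300°) gauche 1.0; CN(120°)/COOH(180°) gauche 0.6; I(240°)/COOH(180°) gauche 1.0; I(240°)/Et(300°) gauche 1.1 → 3.7 kcal/mol.

3.7 kcal/mol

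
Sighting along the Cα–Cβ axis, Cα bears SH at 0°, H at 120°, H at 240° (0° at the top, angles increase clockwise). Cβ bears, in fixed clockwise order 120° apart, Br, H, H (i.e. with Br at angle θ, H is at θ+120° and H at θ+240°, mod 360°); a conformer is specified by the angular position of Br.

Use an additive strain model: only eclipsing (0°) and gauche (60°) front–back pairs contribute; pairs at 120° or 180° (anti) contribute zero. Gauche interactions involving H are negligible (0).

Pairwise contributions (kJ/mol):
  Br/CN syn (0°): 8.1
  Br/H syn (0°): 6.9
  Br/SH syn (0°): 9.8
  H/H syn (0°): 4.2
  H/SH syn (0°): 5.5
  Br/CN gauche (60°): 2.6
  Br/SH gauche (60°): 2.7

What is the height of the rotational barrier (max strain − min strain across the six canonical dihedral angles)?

Br at 0° (eclipsed): SH(0°)/Br(0°) eclipsed 9.8; H(120°)/H(120°) eclipsed 4.2; H(240°)/H(240°) eclipsed 4.2 → 18.2 kJ/mol.
Br at 60° (staggered): SH(0°)/Br(60°) gauche 2.7 → 2.7 kJ/mol.
Br at 120° (eclipsed): SH(0°)/H(0°) eclipsed 5.5; H(120°)/Br(120°) eclipsed 6.9; H(240°)/H(240°) eclipsed 4.2 → 16.6 kJ/mol.
Br at 180° (staggered): no non-H gauche contacts → 0.0 kJ/mol.
Br at 240° (eclipsed): SH(0°)/H(0°) eclipsed 5.5; H(120°)/H(120°) eclipsed 4.2; H(240°)/Br(240°) eclipsed 6.9 → 16.6 kJ/mol.
Br at 300° (staggered): SH(0°)/Br(300°) gauche 2.7 → 2.7 kJ/mol.
Max at 0° (18.2 kJ/mol), min at 180° (0.0 kJ/mol); barrier = 18.2 kJ/mol.

18.2 kJ/mol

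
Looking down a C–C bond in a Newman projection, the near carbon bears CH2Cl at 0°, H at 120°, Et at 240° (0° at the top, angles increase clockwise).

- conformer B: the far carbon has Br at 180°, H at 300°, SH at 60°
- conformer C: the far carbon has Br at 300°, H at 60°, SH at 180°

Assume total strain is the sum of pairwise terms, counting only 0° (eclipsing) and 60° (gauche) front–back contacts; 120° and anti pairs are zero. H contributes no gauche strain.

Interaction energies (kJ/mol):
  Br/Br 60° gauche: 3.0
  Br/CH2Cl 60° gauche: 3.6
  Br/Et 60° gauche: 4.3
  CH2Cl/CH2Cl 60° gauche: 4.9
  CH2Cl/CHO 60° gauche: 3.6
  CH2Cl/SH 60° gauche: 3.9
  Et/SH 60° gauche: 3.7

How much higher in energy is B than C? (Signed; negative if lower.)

-3.4 kJ/mol

B (staggered): CH2Cl(0°)/SH(60°) gauche 3.9; Et(240°)/Br(180°) gauche 4.3 → 8.2 kJ/mol.
C (staggered): CH2Cl(0°)/Br(300°) gauche 3.6; Et(240°)/Br(300°) gauche 4.3; Et(240°)/SH(180°) gauche 3.7 → 11.6 kJ/mol.
E(B) − E(C) = 8.2 − 11.6 = -3.4 kJ/mol.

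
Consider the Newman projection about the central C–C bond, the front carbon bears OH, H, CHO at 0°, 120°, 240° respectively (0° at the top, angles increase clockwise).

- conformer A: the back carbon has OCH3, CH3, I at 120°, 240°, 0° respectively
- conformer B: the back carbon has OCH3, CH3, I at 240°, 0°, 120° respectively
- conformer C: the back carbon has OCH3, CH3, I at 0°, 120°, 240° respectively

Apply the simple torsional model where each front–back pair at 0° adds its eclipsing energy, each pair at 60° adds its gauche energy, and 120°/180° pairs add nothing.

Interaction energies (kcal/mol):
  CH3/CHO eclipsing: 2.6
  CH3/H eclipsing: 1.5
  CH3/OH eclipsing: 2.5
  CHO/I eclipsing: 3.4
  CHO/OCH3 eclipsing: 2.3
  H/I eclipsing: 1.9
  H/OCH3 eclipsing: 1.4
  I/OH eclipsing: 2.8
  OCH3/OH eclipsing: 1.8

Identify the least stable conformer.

A is eclipsed. OH at 0° is eclipsed with I at 0° (2.8); H at 120° is eclipsed with OCH3 at 120° (1.4); CHO at 240° is eclipsed with CH3 at 240° (2.6). Total 6.8 kcal/mol.
B is eclipsed. OH at 0° is eclipsed with CH3 at 0° (2.5); H at 120° is eclipsed with I at 120° (1.9); CHO at 240° is eclipsed with OCH3 at 240° (2.3). Total 6.7 kcal/mol.
C is eclipsed. OH at 0° is eclipsed with OCH3 at 0° (1.8); H at 120° is eclipsed with CH3 at 120° (1.5); CHO at 240° is eclipsed with I at 240° (3.4). Total 6.7 kcal/mol.
A has the highest total (6.8 kcal/mol).

A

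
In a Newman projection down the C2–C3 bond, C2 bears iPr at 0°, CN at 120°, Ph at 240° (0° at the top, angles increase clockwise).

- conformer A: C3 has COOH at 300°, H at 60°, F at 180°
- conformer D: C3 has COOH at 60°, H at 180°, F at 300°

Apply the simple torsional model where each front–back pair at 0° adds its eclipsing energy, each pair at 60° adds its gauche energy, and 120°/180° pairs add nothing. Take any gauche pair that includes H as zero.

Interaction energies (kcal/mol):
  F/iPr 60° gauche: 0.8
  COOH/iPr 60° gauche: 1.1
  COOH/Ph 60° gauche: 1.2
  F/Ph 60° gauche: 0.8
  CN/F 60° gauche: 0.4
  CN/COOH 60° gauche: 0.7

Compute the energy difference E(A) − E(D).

+0.1 kcal/mol

A (staggered): iPr(0°)/COOH(300°) gauche 1.1; CN(120°)/F(180°) gauche 0.4; Ph(240°)/COOH(300°) gauche 1.2; Ph(240°)/F(180°) gauche 0.8 → 3.5 kcal/mol.
D (staggered): iPr(0°)/COOH(60°) gauche 1.1; iPr(0°)/F(300°) gauche 0.8; CN(120°)/COOH(60°) gauche 0.7; Ph(240°)/F(300°) gauche 0.8 → 3.4 kcal/mol.
E(A) − E(D) = 3.5 − 3.4 = +0.1 kcal/mol.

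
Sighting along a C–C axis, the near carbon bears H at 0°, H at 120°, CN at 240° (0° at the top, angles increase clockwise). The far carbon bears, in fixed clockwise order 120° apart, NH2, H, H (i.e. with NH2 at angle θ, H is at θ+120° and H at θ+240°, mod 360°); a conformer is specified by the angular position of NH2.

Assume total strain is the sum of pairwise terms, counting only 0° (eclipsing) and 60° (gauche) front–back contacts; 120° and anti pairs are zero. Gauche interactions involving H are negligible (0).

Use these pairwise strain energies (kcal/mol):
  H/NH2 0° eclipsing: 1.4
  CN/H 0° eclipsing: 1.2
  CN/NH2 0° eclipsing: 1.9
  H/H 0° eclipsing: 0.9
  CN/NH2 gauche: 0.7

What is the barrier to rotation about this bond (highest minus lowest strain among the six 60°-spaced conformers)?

3.7 kcal/mol

NH2 at 0° (eclipsed): H(0°)/NH2(0°) eclipsed 1.4; H(120°)/H(120°) eclipsed 0.9; CN(240°)/H(240°) eclipsed 1.2 → 3.5 kcal/mol.
NH2 at 60° (staggered): no non-H gauche contacts → 0.0 kcal/mol.
NH2 at 120° (eclipsed): H(0°)/H(0°) eclipsed 0.9; H(120°)/NH2(120°) eclipsed 1.4; CN(240°)/H(240°) eclipsed 1.2 → 3.5 kcal/mol.
NH2 at 180° (staggered): CN(240°)/NH2(180°) gauche 0.7 → 0.7 kcal/mol.
NH2 at 240° (eclipsed): H(0°)/H(0°) eclipsed 0.9; H(120°)/H(120°) eclipsed 0.9; CN(240°)/NH2(240°) eclipsed 1.9 → 3.7 kcal/mol.
NH2 at 300° (staggered): CN(240°)/NH2(300°) gauche 0.7 → 0.7 kcal/mol.
Max at 240° (3.7 kcal/mol), min at 60° (0.0 kcal/mol); barrier = 3.7 kcal/mol.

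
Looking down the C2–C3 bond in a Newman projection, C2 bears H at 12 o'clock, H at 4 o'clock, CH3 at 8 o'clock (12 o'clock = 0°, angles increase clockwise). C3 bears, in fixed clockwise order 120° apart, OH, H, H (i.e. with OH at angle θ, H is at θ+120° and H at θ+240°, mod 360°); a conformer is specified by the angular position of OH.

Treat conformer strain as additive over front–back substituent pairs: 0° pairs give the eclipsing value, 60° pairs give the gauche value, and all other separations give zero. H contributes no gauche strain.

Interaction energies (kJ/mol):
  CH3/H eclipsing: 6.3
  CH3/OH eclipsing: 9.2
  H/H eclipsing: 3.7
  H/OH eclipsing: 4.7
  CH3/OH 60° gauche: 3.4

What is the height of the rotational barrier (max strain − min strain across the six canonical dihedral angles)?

16.6 kJ/mol

OH at 0° (eclipsed): H(0°)/OH(0°) eclipsed 4.7; H(120°)/H(120°) eclipsed 3.7; CH3(240°)/H(240°) eclipsed 6.3 → 14.7 kJ/mol.
OH at 60° (staggered): no non-H gauche contacts → 0.0 kJ/mol.
OH at 120° (eclipsed): H(0°)/H(0°) eclipsed 3.7; H(120°)/OH(120°) eclipsed 4.7; CH3(240°)/H(240°) eclipsed 6.3 → 14.7 kJ/mol.
OH at 180° (staggered): CH3(240°)/OH(180°) gauche 3.4 → 3.4 kJ/mol.
OH at 240° (eclipsed): H(0°)/H(0°) eclipsed 3.7; H(120°)/H(120°) eclipsed 3.7; CH3(240°)/OH(240°) eclipsed 9.2 → 16.6 kJ/mol.
OH at 300° (staggered): CH3(240°)/OH(300°) gauche 3.4 → 3.4 kJ/mol.
Max at 240° (16.6 kJ/mol), min at 60° (0.0 kJ/mol); barrier = 16.6 kJ/mol.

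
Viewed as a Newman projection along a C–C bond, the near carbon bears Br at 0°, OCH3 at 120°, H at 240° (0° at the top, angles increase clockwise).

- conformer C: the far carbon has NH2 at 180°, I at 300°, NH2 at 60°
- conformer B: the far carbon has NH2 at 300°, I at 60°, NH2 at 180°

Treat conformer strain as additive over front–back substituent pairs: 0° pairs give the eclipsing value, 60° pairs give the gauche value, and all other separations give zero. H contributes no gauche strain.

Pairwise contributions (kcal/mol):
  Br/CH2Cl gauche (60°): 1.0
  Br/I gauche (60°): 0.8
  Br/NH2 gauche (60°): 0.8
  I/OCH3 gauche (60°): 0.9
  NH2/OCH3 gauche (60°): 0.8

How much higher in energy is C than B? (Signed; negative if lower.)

C (staggered): Br(0°)/I(300°) gauche 0.8; Br(0°)/NH2(60°) gauche 0.8; OCH3(120°)/NH2(180°) gauche 0.8; OCH3(120°)/NH2(60°) gauche 0.8 → 3.2 kcal/mol.
B (staggered): Br(0°)/NH2(300°) gauche 0.8; Br(0°)/I(60°) gauche 0.8; OCH3(120°)/I(60°) gauche 0.9; OCH3(120°)/NH2(180°) gauche 0.8 → 3.3 kcal/mol.
E(C) − E(B) = 3.2 − 3.3 = -0.1 kcal/mol.

-0.1 kcal/mol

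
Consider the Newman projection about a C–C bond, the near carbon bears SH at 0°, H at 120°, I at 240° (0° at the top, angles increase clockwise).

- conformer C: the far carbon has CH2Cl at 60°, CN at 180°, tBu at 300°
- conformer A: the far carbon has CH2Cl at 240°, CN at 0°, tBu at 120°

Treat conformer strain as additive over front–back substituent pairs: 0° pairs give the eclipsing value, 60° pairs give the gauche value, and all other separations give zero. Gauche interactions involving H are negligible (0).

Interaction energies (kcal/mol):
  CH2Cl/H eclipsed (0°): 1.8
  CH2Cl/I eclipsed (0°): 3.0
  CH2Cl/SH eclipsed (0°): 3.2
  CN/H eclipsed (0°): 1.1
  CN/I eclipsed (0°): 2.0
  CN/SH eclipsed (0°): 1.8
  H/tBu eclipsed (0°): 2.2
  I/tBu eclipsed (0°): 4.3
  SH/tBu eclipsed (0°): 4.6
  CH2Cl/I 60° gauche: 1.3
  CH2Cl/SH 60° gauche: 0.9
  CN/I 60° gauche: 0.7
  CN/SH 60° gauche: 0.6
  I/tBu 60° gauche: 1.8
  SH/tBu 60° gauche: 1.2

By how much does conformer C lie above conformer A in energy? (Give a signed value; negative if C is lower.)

-2.4 kcal/mol

C (staggered): SH(0°)/CH2Cl(60°) gauche 0.9; SH(0°)/tBu(300°) gauche 1.2; I(240°)/CN(180°) gauche 0.7; I(240°)/tBu(300°) gauche 1.8 → 4.6 kcal/mol.
A (eclipsed): SH(0°)/CN(0°) eclipsed 1.8; H(120°)/tBu(120°) eclipsed 2.2; I(240°)/CH2Cl(240°) eclipsed 3.0 → 7.0 kcal/mol.
E(C) − E(A) = 4.6 − 7.0 = -2.4 kcal/mol.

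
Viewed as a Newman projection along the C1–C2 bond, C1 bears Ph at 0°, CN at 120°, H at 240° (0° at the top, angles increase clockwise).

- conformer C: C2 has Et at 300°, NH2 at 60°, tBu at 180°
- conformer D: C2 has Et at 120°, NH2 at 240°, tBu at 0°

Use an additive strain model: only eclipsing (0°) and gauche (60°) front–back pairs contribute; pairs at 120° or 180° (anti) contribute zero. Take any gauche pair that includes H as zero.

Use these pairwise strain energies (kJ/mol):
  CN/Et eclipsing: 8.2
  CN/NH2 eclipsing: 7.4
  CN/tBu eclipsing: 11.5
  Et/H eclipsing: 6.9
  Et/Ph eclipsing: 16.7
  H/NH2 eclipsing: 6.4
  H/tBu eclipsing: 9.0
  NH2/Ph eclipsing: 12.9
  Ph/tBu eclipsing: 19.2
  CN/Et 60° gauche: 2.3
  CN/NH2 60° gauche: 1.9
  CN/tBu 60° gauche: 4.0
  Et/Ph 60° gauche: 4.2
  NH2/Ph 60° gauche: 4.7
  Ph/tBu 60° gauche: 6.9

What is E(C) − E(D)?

-19.0 kJ/mol

C is staggered. Ph at 0° is gauche with Et at 300° (4.2); Ph at 0° is gauche with NH2 at 60° (4.7); CN at 120° is gauche with NH2 at 60° (1.9); CN at 120° is gauche with tBu at 180° (4.0). Total 14.8 kJ/mol.
D is eclipsed. Ph at 0° is eclipsed with tBu at 0° (19.2); CN at 120° is eclipsed with Et at 120° (8.2); H at 240° is eclipsed with NH2 at 240° (6.4). Total 33.8 kJ/mol.
E(C) − E(D) = 14.8 − 33.8 = -19.0 kJ/mol.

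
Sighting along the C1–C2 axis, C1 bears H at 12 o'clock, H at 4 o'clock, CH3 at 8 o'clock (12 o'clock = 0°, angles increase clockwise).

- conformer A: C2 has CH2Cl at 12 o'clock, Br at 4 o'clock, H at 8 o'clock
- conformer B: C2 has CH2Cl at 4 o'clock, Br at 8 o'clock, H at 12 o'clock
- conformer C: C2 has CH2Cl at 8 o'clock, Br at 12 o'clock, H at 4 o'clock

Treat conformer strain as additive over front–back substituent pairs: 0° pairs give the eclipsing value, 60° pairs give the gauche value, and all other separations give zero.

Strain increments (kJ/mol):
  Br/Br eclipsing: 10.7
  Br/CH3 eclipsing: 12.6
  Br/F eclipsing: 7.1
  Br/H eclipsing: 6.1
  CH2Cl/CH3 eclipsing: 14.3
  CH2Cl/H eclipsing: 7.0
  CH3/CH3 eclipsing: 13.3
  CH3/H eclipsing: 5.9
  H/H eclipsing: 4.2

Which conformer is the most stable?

A is eclipsed. H at 0° is eclipsed with CH2Cl at 0° (7.0); H at 120° is eclipsed with Br at 120° (6.1); CH3 at 240° is eclipsed with H at 240° (5.9). Total 19.0 kJ/mol.
B is eclipsed. H at 0° is eclipsed with H at 0° (4.2); H at 120° is eclipsed with CH2Cl at 120° (7.0); CH3 at 240° is eclipsed with Br at 240° (12.6). Total 23.8 kJ/mol.
C is eclipsed. H at 0° is eclipsed with Br at 0° (6.1); H at 120° is eclipsed with H at 120° (4.2); CH3 at 240° is eclipsed with CH2Cl at 240° (14.3). Total 24.6 kJ/mol.
A has the lowest total (19.0 kJ/mol).

A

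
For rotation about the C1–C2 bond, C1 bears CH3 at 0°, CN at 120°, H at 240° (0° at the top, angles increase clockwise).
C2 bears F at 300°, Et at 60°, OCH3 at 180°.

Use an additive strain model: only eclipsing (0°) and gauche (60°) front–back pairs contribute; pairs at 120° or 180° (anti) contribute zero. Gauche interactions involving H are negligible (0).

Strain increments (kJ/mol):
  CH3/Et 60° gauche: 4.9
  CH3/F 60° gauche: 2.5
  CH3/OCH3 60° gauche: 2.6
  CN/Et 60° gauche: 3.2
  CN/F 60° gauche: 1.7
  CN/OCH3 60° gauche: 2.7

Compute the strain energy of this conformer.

This conformer (staggered): CH3–F gauche, CH3–Et gauche, CN–Et gauche, CN–OCH3 gauche; 2.5 + 4.9 + 3.2 + 2.7 = 13.3 kJ/mol.

13.3 kJ/mol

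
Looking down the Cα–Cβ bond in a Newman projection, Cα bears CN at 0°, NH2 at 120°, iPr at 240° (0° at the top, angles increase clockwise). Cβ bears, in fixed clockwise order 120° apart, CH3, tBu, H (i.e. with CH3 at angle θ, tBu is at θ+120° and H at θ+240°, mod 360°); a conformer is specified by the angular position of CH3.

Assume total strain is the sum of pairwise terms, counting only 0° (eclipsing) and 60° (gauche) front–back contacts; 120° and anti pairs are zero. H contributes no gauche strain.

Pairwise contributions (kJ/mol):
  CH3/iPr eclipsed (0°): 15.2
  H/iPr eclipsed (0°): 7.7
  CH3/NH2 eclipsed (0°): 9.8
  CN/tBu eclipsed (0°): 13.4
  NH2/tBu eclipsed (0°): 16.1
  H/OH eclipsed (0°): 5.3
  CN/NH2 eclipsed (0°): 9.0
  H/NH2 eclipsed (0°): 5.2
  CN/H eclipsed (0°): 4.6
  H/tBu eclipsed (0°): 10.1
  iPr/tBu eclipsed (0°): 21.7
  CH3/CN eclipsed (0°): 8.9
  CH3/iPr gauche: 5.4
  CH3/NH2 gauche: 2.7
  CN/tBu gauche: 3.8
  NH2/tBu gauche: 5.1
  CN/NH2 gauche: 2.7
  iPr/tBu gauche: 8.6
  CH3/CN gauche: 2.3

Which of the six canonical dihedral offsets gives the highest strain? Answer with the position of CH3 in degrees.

CH3 at 0° (eclipsed): CN(0°)/CH3(0°) eclipsed 8.9; NH2(120°)/tBu(120°) eclipsed 16.1; iPr(240°)/H(240°) eclipsed 7.7 → 32.7 kJ/mol.
CH3 at 60° (staggered): CN(0°)/CH3(60°) gauche 2.3; NH2(120°)/CH3(60°) gauche 2.7; NH2(120°)/tBu(180°) gauche 5.1; iPr(240°)/tBu(180°) gauche 8.6 → 18.7 kJ/mol.
CH3 at 120° (eclipsed): CN(0°)/H(0°) eclipsed 4.6; NH2(120°)/CH3(120°) eclipsed 9.8; iPr(240°)/tBu(240°) eclipsed 21.7 → 36.1 kJ/mol.
CH3 at 180° (staggered): CN(0°)/tBu(300°) gauche 3.8; NH2(120°)/CH3(180°) gauche 2.7; iPr(240°)/CH3(180°) gauche 5.4; iPr(240°)/tBu(300°) gauche 8.6 → 20.5 kJ/mol.
CH3 at 240° (eclipsed): CN(0°)/tBu(0°) eclipsed 13.4; NH2(120°)/H(120°) eclipsed 5.2; iPr(240°)/CH3(240°) eclipsed 15.2 → 33.8 kJ/mol.
CH3 at 300° (staggered): CN(0°)/CH3(300°) gauche 2.3; CN(0°)/tBu(60°) gauche 3.8; NH2(120°)/tBu(60°) gauche 5.1; iPr(240°)/CH3(300°) gauche 5.4 → 16.6 kJ/mol.
The maximum (36.1 kJ/mol) occurs with CH3 at 120°.

120°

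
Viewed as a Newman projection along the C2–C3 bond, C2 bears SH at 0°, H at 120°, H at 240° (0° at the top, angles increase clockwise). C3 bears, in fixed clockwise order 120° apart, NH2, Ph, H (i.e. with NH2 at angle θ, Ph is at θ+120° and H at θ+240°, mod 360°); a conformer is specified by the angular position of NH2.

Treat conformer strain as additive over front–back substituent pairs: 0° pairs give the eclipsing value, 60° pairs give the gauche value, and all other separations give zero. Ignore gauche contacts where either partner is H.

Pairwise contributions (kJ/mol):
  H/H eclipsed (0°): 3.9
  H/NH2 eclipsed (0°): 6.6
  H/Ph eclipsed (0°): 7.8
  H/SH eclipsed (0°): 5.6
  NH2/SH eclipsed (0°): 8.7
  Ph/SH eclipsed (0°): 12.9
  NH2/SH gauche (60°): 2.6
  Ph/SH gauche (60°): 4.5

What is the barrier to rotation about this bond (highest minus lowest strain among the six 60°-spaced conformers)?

20.8 kJ/mol

NH2 at 0° is eclipsed. SH at 0° is eclipsed with NH2 at 0° (8.7); H at 120° is eclipsed with Ph at 120° (7.8); H at 240° is eclipsed with H at 240° (3.9). Total 20.4 kJ/mol.
NH2 at 60° is staggered. SH at 0° is gauche with NH2 at 60° (2.6). Total 2.6 kJ/mol.
NH2 at 120° is eclipsed. SH at 0° is eclipsed with H at 0° (5.6); H at 120° is eclipsed with NH2 at 120° (6.6); H at 240° is eclipsed with Ph at 240° (7.8). Total 20.0 kJ/mol.
NH2 at 180° is staggered. SH at 0° is gauche with Ph at 300° (4.5). Total 4.5 kJ/mol.
NH2 at 240° is eclipsed. SH at 0° is eclipsed with Ph at 0° (12.9); H at 120° is eclipsed with H at 120° (3.9); H at 240° is eclipsed with NH2 at 240° (6.6). Total 23.4 kJ/mol.
NH2 at 300° is staggered. SH at 0° is gauche with NH2 at 300° (2.6); SH at 0° is gauche with Ph at 60° (4.5). Total 7.1 kJ/mol.
Max at 240° (23.4 kJ/mol), min at 60° (2.6 kJ/mol); barrier = 20.8 kJ/mol.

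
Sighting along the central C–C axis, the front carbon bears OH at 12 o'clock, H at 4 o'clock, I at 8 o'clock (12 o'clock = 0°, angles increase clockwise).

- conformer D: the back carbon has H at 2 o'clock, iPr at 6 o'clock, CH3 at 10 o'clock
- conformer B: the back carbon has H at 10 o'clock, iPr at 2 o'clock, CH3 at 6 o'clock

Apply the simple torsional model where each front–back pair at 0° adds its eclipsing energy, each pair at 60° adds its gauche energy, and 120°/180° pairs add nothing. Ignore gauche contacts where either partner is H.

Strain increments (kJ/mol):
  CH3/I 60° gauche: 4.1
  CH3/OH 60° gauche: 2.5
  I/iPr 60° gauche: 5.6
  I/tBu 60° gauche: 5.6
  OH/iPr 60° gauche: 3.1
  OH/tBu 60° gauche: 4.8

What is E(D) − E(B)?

D is staggered. OH at 0° is gauche with CH3 at 300° (2.5); I at 240° is gauche with iPr at 180° (5.6); I at 240° is gauche with CH3 at 300° (4.1). Total 12.2 kJ/mol.
B is staggered. OH at 0° is gauche with iPr at 60° (3.1); I at 240° is gauche with CH3 at 180° (4.1). Total 7.2 kJ/mol.
E(D) − E(B) = 12.2 − 7.2 = +5.0 kJ/mol.

+5.0 kJ/mol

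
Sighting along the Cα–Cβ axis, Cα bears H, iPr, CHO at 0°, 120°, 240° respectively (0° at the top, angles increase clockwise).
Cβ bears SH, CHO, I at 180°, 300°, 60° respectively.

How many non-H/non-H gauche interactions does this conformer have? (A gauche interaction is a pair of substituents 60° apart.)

4

Non-H gauche pairs: iPr(120°)/SH(180°); iPr(120°)/I(60°); CHO(240°)/SH(180°); CHO(240°)/CHO(300°) — 4 interactions.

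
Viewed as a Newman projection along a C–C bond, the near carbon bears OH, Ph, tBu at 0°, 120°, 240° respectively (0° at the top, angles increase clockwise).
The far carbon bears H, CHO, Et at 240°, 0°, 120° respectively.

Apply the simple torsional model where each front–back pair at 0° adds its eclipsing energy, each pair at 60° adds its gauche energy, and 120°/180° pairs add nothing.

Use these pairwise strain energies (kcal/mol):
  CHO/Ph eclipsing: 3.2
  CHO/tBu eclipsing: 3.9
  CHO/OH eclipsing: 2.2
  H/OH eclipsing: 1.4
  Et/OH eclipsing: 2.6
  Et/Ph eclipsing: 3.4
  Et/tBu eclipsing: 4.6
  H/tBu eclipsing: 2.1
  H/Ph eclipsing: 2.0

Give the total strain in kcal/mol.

7.7 kcal/mol

This conformer (eclipsed): OH(0°)/CHO(0°) eclipsed 2.2; Ph(120°)/Et(120°) eclipsed 3.4; tBu(240°)/H(240°) eclipsed 2.1 → 7.7 kcal/mol.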